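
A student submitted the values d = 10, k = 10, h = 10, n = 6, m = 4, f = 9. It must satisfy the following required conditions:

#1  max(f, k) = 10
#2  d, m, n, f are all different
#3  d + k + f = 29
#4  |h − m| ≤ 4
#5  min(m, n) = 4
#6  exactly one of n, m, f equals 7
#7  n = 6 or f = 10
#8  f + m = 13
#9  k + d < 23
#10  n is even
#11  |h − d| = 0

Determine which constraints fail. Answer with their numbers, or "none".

#1 max(9, 10) = 10 — holds.
#2 values 10, 4, 6, 9 are pairwise distinct — holds.
#3 d + k + f = 10 + 10 + 9 = 29 — holds.
#4 |10 − 4| = 6; 6 > 4, exceeds bound 4 — fails.
#5 min(4, 6) = 4 — holds.
#6 n=6, m=4, f=9; 0 of them equal 7, not exactly one — fails.
#7 n = 6 = 6 (first disjunct) — holds.
#8 f + m = 9 + 4 = 13 — holds.
#9 k + d = 10 + 10 = 20; 20 < 23 — holds.
#10 n = 6 is even — holds.
#11 |10 − 10| = 0 — holds.

The assignment fails constraints 4 and 6.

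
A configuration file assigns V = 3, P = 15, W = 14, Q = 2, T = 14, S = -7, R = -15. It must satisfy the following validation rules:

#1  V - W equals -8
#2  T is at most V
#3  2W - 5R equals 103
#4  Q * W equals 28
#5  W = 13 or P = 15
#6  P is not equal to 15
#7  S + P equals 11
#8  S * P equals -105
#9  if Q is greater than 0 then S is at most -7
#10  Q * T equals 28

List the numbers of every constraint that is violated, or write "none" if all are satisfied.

#1 V - W = 3 - 14 = -11, not -8 — violated.
#2 T = 14, V = 3; 14 > 3 (want ≤) — violated.
#3 2W - 5R = 2(14) - 5(-15) = 103 — OK.
#4 Q * W = 2 * 14 = 28 — OK.
#5 W = 14 ≠ 13, but P = 15 = 15 (second disjunct) — OK.
#6 P = 15, but 15 is required to differ — violated.
#7 S + P = -7 + 15 = 8, not 11 — violated.
#8 S * P = -7 * 15 = -105 — OK.
#9 Q = 2 > 0, so we need S ≤ -7; S = -7 ≤ -7 — OK.
#10 Q * T = 2 * 14 = 28 — OK.

Violated: 1, 2, 6, 7.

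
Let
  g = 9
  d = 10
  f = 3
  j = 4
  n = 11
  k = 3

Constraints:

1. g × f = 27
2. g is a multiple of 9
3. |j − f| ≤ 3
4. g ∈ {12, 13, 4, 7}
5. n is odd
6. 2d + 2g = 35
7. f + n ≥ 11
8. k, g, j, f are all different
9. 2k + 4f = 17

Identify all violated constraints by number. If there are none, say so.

1. g × f = 9 × 3 = 27 — holds.
2. 9 / 9 = 1, so 9 divides 9 — holds.
3. |4 − 3| = 1; 1 ≤ 3 — holds.
4. g = 9 is not in {12, 13, 4, 7} — does not hold.
5. n = 11 is odd — holds.
6. 2d + 2g = 2(10) + 2(9) = 38, not 35 — does not hold.
7. f + n = 3 + 11 = 14; 14 ≥ 11 — holds.
8. k = f = 3, not all different — does not hold.
9. 2k + 4f = 2(3) + 4(3) = 18, not 17 — does not hold.

Constraints 4, 6, 8, and 9 are violated.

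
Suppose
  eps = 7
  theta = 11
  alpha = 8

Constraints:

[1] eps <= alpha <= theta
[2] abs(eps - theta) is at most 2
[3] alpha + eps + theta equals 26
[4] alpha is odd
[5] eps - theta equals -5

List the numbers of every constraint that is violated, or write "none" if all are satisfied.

[1] values 7 <= 8 <= 11  OK
[2] abs(7 - 11) = 4; 4 > 2, exceeds bound 2  FAIL
[3] alpha + eps + theta = 8 + 7 + 11 = 26  OK
[4] alpha = 8 is even  FAIL
[5] eps - theta = 7 - 11 = -4, not -5  FAIL

No — constraints 2, 4, 5 are not satisfied.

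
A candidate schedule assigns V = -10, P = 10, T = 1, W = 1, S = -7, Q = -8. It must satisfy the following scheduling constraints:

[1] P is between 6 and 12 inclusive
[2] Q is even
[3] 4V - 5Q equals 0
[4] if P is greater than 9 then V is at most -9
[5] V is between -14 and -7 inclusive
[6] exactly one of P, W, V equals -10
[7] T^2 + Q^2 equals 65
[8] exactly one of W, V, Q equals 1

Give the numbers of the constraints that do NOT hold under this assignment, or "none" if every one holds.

None — every constraint holds.

[1] P = 10 lies in [6, 12]  holds
[2] Q = -8 is even  holds
[3] 4V - 5Q = 4(-10) - 5(-8) = 0  holds
[4] P = 10 > 9, so we need V ≤ -9; V = -10 ≤ -9  holds
[5] V = -10 lies in [-14, -7]  holds
[6] P=10, W=1, V=-10; 1 of them equals -10  holds
[7] T^2 + Q^2 = 1^2 + (-8)^2 = 1 + 64 = 65  holds
[8] W=1, V=-10, Q=-8; 1 of them equals 1  holds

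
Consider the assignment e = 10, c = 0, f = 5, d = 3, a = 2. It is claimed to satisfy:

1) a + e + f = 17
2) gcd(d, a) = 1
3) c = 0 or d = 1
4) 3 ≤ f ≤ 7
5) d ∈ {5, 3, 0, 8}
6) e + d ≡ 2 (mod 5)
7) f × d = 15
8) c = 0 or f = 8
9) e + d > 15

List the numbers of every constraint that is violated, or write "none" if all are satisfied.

1) a + e + f = 2 + 10 + 5 = 17 — satisfied.
2) gcd(3, 2) = 1 — satisfied.
3) c = 0 = 0 (first disjunct) — satisfied.
4) f = 5 lies in [3, 7] — satisfied.
5) d = 3 is in {5, 3, 0, 8} — satisfied.
6) e + d = 13; 13 mod 5 = 3, not 2 — violated.
7) f × d = 5 × 3 = 15 — satisfied.
8) c = 0 = 0 (first disjunct) — satisfied.
9) e + d = 10 + 3 = 13; 13 ≤ 15, bound 15 not met — violated.

Violated: 6 and 9.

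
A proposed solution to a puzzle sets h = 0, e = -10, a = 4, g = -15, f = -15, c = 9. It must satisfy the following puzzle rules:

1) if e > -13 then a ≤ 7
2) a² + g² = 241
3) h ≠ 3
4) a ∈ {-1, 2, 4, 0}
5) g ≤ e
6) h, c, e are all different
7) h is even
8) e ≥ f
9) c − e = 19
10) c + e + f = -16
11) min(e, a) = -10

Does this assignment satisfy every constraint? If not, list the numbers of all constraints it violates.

No violations.

1) e = -10 > -13, so we need a ≤ 7; a = 4 ≤ 7  yes
2) a² + g² = 4² + (-15)² = 16 + 225 = 241  yes
3) h = 0, and 0 ≠ 3  yes
4) a = 4 is in {-1, 2, 4, 0}  yes
5) g = -15, e = -10; -15 ≤ -10  yes
6) values 0, 9, -10 are pairwise distinct  yes
7) h = 0 is even  yes
8) e = -10, f = -15; -10 ≥ -15  yes
9) c − e = 9 − (-10) = 19  yes
10) c + e + f = 9 + (-10) + (-15) = -16  yes
11) min(-10, 4) = -10  yes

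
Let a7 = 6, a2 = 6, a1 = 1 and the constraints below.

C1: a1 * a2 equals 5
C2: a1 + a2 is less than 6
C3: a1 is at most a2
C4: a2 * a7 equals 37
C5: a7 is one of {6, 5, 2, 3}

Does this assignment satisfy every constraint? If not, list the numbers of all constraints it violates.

Violated: 1, 2, 4.

C1: a1 * a2 = 1 * 6 = 6, not 5 — fails.
C2: a1 + a2 = 1 + 6 = 7; 7 ≥ 6, bound 6 not met — fails.
C3: a1 = 1, a2 = 6; 1 ≤ 6 — holds.
C4: a2 * a7 = 6 * 6 = 36, not 37 — fails.
C5: a7 = 6 is in {6, 5, 2, 3} — holds.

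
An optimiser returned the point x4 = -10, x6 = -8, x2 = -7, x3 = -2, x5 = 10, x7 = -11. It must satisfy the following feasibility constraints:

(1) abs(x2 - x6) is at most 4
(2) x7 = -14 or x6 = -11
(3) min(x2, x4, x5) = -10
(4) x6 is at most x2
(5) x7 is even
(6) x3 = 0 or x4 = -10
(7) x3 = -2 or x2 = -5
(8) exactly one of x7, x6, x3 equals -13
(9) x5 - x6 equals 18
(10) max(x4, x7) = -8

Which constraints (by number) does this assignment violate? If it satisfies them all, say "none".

Constraints 2, 5, 8, 10 are violated.

(1) abs(-7 - (-8)) = 1; 1 ≤ 4  ✔
(2) x7 = -11 ≠ -14 and x6 = -8 ≠ -11; both disjuncts false  ✘
(3) min(-7, -10, 10) = -10  ✔
(4) x6 = -8, x2 = -7; -8 ≤ -7  ✔
(5) x7 = -11 is odd  ✘
(6) x3 = -2 ≠ 0, but x4 = -10 = -10 (second disjunct)  ✔
(7) x3 = -2 = -2 (first disjunct)  ✔
(8) x7=-11, x6=-8, x3=-2; 0 of them equal -13, not exactly one  ✘
(9) x5 - x6 = 10 - (-8) = 18  ✔
(10) max(-10, -11) = -10, not -8  ✘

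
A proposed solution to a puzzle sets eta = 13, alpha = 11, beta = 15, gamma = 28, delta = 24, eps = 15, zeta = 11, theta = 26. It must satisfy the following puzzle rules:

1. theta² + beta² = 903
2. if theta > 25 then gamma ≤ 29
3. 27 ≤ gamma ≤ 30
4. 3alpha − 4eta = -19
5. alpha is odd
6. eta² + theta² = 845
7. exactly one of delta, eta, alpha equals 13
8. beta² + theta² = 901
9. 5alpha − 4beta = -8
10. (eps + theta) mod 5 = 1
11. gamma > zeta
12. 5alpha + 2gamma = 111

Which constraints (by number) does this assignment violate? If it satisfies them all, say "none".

The assignment fails constraints 1 and 9.

1. theta² + beta² = 26² + 15² = 676 + 225 = 901, not 903 — fails.
2. theta = 26 > 25, so we need gamma ≤ 29; gamma = 28 ≤ 29 — holds.
3. gamma = 28 lies in [27, 30] — holds.
4. 3alpha − 4eta = 3(11) − 4(13) = -19 — holds.
5. alpha = 11 is odd — holds.
6. eta² + theta² = 13² + 26² = 169 + 676 = 845 — holds.
7. delta=24, eta=13, alpha=11; 1 of them equals 13 — holds.
8. beta² + theta² = 15² + 26² = 225 + 676 = 901 — holds.
9. 5alpha − 4beta = 5(11) − 4(15) = -5, not -8 — fails.
10. eps + theta = 41; 41 mod 5 = 1 — holds.
11. gamma = 28, zeta = 11; 28 > 11 — holds.
12. 5alpha + 2gamma = 5(11) + 2(28) = 111 — holds.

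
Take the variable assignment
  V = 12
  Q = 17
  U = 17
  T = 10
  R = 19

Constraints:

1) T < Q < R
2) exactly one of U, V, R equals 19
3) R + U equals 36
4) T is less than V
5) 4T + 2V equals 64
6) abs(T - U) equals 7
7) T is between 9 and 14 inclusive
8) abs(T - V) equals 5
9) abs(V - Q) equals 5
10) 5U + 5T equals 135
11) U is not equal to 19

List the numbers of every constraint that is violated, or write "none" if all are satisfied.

Violated: 8.

1) values 10 < 17 < 19 — satisfied.
2) U=17, V=12, R=19; 1 of them equals 19 — satisfied.
3) R + U = 19 + 17 = 36 — satisfied.
4) T = 10, V = 12; 10 < 12 — satisfied.
5) 4T + 2V = 4(10) + 2(12) = 64 — satisfied.
6) abs(10 - 17) = 7 — satisfied.
7) T = 10 lies in [9, 14] — satisfied.
8) abs(10 - 12) = 2, not 5 — violated.
9) abs(12 - 17) = 5 — satisfied.
10) 5U + 5T = 5(17) + 5(10) = 135 — satisfied.
11) U = 17, and 17 ≠ 19 — satisfied.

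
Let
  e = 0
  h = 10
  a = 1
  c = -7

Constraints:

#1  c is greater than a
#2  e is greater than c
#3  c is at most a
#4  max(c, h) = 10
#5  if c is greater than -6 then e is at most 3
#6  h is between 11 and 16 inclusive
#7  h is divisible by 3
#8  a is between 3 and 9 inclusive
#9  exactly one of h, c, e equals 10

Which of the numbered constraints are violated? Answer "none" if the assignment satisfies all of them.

#1 c = -7, a = 1; -7 ≤ 1 (want >)  false
#2 e = 0, c = -7; 0 > -7  true
#3 c = -7, a = 1; -7 ≤ 1  true
#4 max(-7, 10) = 10  true
#5 c = -7, not > -6; antecedent false, conditional vacuously true  true
#6 h = 10 is outside [11, 16]  false
#7 10 = 3*3 + 1, so 3 does not divide 10  false
#8 a = 1 is outside [3, 9]  false
#9 h=10, c=-7, e=0; 1 of them equals 10  true

Constraints 1, 6, 7, and 8 do not hold.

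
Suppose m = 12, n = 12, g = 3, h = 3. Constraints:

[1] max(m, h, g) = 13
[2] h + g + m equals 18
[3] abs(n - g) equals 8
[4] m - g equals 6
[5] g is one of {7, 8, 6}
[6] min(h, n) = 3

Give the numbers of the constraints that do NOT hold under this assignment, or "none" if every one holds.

[1] max(12, 3, 3) = 12, not 13 — fails.
[2] h + g + m = 3 + 3 + 12 = 18 — holds.
[3] abs(12 - 3) = 9, not 8 — fails.
[4] m - g = 12 - 3 = 9, not 6 — fails.
[5] g = 3 is not in {7, 8, 6} — fails.
[6] min(3, 12) = 3 — holds.

Constraints 1, 3, 4, 5 do not hold.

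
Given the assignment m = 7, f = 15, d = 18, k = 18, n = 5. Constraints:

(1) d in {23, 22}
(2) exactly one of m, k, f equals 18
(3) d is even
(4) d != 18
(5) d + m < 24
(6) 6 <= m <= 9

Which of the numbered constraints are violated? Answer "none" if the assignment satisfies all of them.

(1) d = 18 is not in {23, 22}  ✘
(2) m=7, k=18, f=15; 1 of them equals 18  ✔
(3) d = 18 is even  ✔
(4) d = 18, but 18 is required to differ  ✘
(5) d + m = 18 + 7 = 25; 25 ≥ 24, bound 24 not met  ✘
(6) m = 7 lies in [6, 9]  ✔

Constraints 1, 4, 5 do not hold.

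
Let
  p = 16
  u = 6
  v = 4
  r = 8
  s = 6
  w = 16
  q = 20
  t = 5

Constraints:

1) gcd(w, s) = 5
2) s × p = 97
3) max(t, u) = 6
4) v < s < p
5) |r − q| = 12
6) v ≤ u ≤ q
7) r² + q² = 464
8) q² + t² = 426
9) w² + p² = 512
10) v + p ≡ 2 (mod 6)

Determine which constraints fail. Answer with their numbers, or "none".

1) gcd(16, 6) = 2, not 5  ✘
2) s × p = 6 × 16 = 96, not 97  ✘
3) max(5, 6) = 6  ✔
4) values 4 < 6 < 16  ✔
5) |8 − 20| = 12  ✔
6) values 4 ≤ 6 ≤ 20  ✔
7) r² + q² = 8² + 20² = 64 + 400 = 464  ✔
8) q² + t² = 20² + 5² = 400 + 25 = 425, not 426  ✘
9) w² + p² = 16² + 16² = 256 + 256 = 512  ✔
10) v + p = 20; 20 mod 6 = 2  ✔

The assignment fails constraints 1, 2, 8.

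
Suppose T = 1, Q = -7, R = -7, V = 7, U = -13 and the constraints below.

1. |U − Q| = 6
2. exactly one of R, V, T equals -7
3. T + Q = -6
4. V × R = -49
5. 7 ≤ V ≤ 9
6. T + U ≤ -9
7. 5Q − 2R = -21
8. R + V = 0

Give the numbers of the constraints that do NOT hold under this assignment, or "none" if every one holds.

Yes — all constraints hold.

1. |-13 − (-7)| = 6 — satisfied.
2. R=-7, V=7, T=1; 1 of them equals -7 — satisfied.
3. T + Q = 1 + (-7) = -6 — satisfied.
4. V × R = 7 × (-7) = -49 — satisfied.
5. V = 7 lies in [7, 9] — satisfied.
6. T + U = 1 + (-13) = -12; -12 ≤ -9 — satisfied.
7. 5Q − 2R = 5(-7) − 2(-7) = -21 — satisfied.
8. R + V = -7 + 7 = 0 — satisfied.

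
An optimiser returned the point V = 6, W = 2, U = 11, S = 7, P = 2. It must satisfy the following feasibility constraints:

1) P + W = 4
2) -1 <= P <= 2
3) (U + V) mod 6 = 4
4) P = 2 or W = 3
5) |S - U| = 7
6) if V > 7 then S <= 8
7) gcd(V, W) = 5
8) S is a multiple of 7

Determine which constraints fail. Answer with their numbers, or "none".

1) P + W = 2 + 2 = 4  OK
2) P = 2 lies in [-1, 2]  OK
3) U + V = 17; 17 mod 6 = 5, not 4  FAIL
4) P = 2 = 2 (first disjunct)  OK
5) |7 - 11| = 4, not 7  FAIL
6) V = 6, not > 7; antecedent false, conditional vacuously true  OK
7) gcd(6, 2) = 2, not 5  FAIL
8) 7 / 7 = 1, so 7 divides 7  OK

The assignment fails constraints 3, 5, and 7.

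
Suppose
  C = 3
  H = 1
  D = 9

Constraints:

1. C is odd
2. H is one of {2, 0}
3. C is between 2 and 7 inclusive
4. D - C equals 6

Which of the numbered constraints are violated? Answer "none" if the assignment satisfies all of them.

1. C = 3 is odd — satisfied.
2. H = 1 is not in {2, 0} — violated.
3. C = 3 lies in [2, 7] — satisfied.
4. D - C = 9 - 3 = 6 — satisfied.

Violated: 2.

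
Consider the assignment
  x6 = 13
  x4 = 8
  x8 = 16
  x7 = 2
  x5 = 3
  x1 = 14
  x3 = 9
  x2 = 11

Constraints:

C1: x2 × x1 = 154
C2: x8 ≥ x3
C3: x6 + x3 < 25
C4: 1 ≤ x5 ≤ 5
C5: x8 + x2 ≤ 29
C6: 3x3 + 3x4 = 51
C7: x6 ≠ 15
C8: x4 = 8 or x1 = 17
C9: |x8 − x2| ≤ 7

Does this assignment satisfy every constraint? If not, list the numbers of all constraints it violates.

C1: x2 × x1 = 11 × 14 = 154  yes
C2: x8 = 16, x3 = 9; 16 ≥ 9  yes
C3: x6 + x3 = 13 + 9 = 22; 22 < 25  yes
C4: x5 = 3 lies in [1, 5]  yes
C5: x8 + x2 = 16 + 11 = 27; 27 ≤ 29  yes
C6: 3x3 + 3x4 = 3(9) + 3(8) = 51  yes
C7: x6 = 13, and 13 ≠ 15  yes
C8: x4 = 8 = 8 (first disjunct)  yes
C9: |16 − 11| = 5; 5 ≤ 7  yes

All constraints are satisfied.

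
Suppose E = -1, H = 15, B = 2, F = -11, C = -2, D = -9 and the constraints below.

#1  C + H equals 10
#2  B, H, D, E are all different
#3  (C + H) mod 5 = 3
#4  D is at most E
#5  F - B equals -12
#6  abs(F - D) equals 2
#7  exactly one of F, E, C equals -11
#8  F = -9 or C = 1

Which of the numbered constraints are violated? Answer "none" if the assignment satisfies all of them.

The assignment fails constraints 1, 5, 8.

#1 C + H = -2 + 15 = 13, not 10  fails
#2 values 2, 15, -9, -1 are pairwise distinct  holds
#3 C + H = 13; 13 mod 5 = 3  holds
#4 D = -9, E = -1; -9 ≤ -1  holds
#5 F - B = -11 - 2 = -13, not -12  fails
#6 abs(-11 - (-9)) = 2  holds
#7 F=-11, E=-1, C=-2; 1 of them equals -11  holds
#8 F = -11 ≠ -9 and C = -2 ≠ 1; both disjuncts false  fails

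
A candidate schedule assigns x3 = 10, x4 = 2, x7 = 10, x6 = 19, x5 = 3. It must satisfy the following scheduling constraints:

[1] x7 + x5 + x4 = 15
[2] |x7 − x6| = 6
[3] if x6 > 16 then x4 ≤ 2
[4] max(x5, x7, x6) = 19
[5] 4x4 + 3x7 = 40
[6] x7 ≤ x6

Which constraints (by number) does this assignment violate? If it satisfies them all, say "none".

No — constraints 2 and 5 are not satisfied.

[1] x7 + x5 + x4 = 10 + 3 + 2 = 15 — OK.
[2] |10 − 19| = 9, not 6 — violated.
[3] x6 = 19 > 16, so we need x4 ≤ 2; x4 = 2 ≤ 2 — OK.
[4] max(3, 10, 19) = 19 — OK.
[5] 4x4 + 3x7 = 4(2) + 3(10) = 38, not 40 — violated.
[6] x7 = 10, x6 = 19; 10 ≤ 19 — OK.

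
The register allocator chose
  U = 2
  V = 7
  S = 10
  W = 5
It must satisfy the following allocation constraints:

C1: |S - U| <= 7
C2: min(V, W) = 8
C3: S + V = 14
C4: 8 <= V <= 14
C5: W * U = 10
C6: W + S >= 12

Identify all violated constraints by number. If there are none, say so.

The assignment fails constraints 1, 2, 3, and 4.

C1: |10 - 2| = 8; 8 > 7, exceeds bound 7 — violated.
C2: min(7, 5) = 5, not 8 — violated.
C3: S + V = 10 + 7 = 17, not 14 — violated.
C4: V = 7 is outside [8, 14] — violated.
C5: W * U = 5 * 2 = 10 — OK.
C6: W + S = 5 + 10 = 15; 15 ≥ 12 — OK.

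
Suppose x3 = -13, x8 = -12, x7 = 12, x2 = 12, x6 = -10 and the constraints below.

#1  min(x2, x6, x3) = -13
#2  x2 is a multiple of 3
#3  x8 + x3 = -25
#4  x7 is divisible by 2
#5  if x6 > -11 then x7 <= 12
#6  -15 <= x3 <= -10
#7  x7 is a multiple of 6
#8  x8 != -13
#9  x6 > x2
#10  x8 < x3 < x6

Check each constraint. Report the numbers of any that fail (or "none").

#1 min(12, -10, -13) = -13 — OK.
#2 12 / 3 = 4, so 3 divides 12 — OK.
#3 x8 + x3 = -12 + (-13) = -25 — OK.
#4 12 / 2 = 6, so 2 divides 12 — OK.
#5 x6 = -10 > -11, so we need x7 ≤ 12; x7 = 12 ≤ 12 — OK.
#6 x3 = -13 lies in [-15, -10] — OK.
#7 12 / 6 = 2, so 6 divides 12 — OK.
#8 x8 = -12, and -12 ≠ -13 — OK.
#9 x6 = -10, x2 = 12; -10 ≤ 12 (want >) — violated.
#10 values -12, -13, -10; x8 = -12 is not < x3 = -13 — violated.

Constraints 9 and 10 are violated.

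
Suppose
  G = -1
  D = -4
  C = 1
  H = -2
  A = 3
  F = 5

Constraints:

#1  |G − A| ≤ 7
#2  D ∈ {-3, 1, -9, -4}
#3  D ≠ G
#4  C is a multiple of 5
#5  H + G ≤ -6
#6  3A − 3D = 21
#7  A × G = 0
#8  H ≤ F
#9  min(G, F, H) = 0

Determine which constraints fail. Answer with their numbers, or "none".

#1 |-1 − 3| = 4; 4 ≤ 7 — holds.
#2 D = -4 is in {-3, 1, -9, -4} — holds.
#3 D = -4, G = -1; distinct — holds.
#4 1 = 5×0 + 1, so 5 does not divide 1 — fails.
#5 H + G = -2 + (-1) = -3; -3 > -6, bound -6 not met — fails.
#6 3A − 3D = 3(3) − 3(-4) = 21 — holds.
#7 A × G = 3 × (-1) = -3, not 0 — fails.
#8 H = -2, F = 5; -2 ≤ 5 — holds.
#9 min(-1, 5, -2) = -2, not 0 — fails.

Violated: 4, 5, 7, and 9.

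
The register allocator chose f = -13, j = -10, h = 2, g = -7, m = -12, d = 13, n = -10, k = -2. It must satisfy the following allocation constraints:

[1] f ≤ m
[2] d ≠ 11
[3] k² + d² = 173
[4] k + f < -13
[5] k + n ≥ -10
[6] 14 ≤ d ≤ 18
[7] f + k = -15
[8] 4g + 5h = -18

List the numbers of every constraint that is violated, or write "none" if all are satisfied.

Constraints 5 and 6 do not hold.

[1] f = -13, m = -12; -13 ≤ -12 — OK.
[2] d = 13, and 13 ≠ 11 — OK.
[3] k² + d² = (-2)² + 13² = 4 + 169 = 173 — OK.
[4] k + f = -2 + (-13) = -15; -15 < -13 — OK.
[5] k + n = -2 + (-10) = -12; -12 < -10, bound -10 not met — violated.
[6] d = 13 is outside [14, 18] — violated.
[7] f + k = -13 + (-2) = -15 — OK.
[8] 4g + 5h = 4(-7) + 5(2) = -18 — OK.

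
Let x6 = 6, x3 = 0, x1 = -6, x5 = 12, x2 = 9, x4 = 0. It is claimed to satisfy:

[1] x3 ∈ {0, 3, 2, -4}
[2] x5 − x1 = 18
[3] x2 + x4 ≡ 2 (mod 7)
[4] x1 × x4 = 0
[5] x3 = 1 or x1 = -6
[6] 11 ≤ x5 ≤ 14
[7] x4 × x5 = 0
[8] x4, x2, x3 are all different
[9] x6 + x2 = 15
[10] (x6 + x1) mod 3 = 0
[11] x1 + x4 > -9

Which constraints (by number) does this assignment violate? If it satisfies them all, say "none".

Violated: 8.

[1] x3 = 0 is in {0, 3, 2, -4} — OK.
[2] x5 − x1 = 12 − (-6) = 18 — OK.
[3] x2 + x4 = 9; 9 mod 7 = 2 — OK.
[4] x1 × x4 = -6 × 0 = 0 — OK.
[5] x3 = 0 ≠ 1, but x1 = -6 = -6 (second disjunct) — OK.
[6] x5 = 12 lies in [11, 14] — OK.
[7] x4 × x5 = 0 × 12 = 0 — OK.
[8] x4 = x3 = 0, not all different — violated.
[9] x6 + x2 = 6 + 9 = 15 — OK.
[10] x6 + x1 = 0; 0 mod 3 = 0 — OK.
[11] x1 + x4 = -6 + 0 = -6; -6 > -9 — OK.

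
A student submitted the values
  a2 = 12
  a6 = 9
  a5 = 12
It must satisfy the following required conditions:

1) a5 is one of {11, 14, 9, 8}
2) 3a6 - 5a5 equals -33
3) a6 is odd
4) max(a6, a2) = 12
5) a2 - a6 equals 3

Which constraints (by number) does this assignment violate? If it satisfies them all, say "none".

Constraint 1 does not hold.

1) a5 = 12 is not in {11, 14, 9, 8} — does not hold.
2) 3a6 - 5a5 = 3(9) - 5(12) = -33 — holds.
3) a6 = 9 is odd — holds.
4) max(9, 12) = 12 — holds.
5) a2 - a6 = 12 - 9 = 3 — holds.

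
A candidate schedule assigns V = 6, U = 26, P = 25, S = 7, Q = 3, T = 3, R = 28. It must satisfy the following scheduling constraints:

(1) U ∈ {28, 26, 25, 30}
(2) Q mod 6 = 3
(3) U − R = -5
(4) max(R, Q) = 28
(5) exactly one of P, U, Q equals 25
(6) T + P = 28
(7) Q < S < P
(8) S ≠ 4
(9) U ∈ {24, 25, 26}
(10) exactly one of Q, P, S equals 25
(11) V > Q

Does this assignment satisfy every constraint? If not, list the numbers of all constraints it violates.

The assignment fails constraint 3.

(1) U = 26 is in {28, 26, 25, 30}  holds
(2) 3 mod 6 = 3  holds
(3) U − R = 26 − 28 = -2, not -5  fails
(4) max(28, 3) = 28  holds
(5) P=25, U=26, Q=3; 1 of them equals 25  holds
(6) T + P = 3 + 25 = 28  holds
(7) values 3 < 7 < 25  holds
(8) S = 7, and 7 ≠ 4  holds
(9) U = 26 is in {24, 25, 26}  holds
(10) Q=3, P=25, S=7; 1 of them equals 25  holds
(11) V = 6, Q = 3; 6 > 3  holds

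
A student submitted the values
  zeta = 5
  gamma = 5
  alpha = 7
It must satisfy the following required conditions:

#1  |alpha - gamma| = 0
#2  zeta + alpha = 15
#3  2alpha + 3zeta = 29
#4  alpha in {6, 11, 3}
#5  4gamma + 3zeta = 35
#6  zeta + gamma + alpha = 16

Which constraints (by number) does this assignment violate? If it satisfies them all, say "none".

No — constraints 1, 2, 4, 6 are not satisfied.

#1 |7 - 5| = 2, not 0 — violated.
#2 zeta + alpha = 5 + 7 = 12, not 15 — violated.
#3 2alpha + 3zeta = 2(7) + 3(5) = 29 — satisfied.
#4 alpha = 7 is not in {6, 11, 3} — violated.
#5 4gamma + 3zeta = 4(5) + 3(5) = 35 — satisfied.
#6 zeta + gamma + alpha = 5 + 5 + 7 = 17, not 16 — violated.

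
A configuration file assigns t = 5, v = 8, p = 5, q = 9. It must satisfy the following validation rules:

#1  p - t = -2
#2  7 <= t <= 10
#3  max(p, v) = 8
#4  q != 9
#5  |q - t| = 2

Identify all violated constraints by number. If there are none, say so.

Constraints 1, 2, 4, and 5 are violated.

#1 p - t = 5 - 5 = 0, not -2  fails
#2 t = 5 is outside [7, 10]  fails
#3 max(5, 8) = 8  holds
#4 q = 9, but 9 is required to differ  fails
#5 |9 - 5| = 4, not 2  fails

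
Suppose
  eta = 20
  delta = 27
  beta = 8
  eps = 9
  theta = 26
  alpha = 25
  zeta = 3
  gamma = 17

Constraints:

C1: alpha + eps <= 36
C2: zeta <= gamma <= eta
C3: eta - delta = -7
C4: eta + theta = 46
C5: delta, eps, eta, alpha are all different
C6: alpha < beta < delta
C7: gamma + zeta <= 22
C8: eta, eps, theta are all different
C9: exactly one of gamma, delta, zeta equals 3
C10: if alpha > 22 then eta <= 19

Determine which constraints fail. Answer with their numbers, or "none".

No — constraints 6 and 10 are not satisfied.

C1: alpha + eps = 25 + 9 = 34; 34 ≤ 36  yes
C2: values 3 <= 17 <= 20  yes
C3: eta - delta = 20 - 27 = -7  yes
C4: eta + theta = 20 + 26 = 46  yes
C5: values 27, 9, 20, 25 are pairwise distinct  yes
C6: values 25, 8, 27; alpha = 25 is not < beta = 8  no
C7: gamma + zeta = 17 + 3 = 20; 20 ≤ 22  yes
C8: values 20, 9, 26 are pairwise distinct  yes
C9: gamma=17, delta=27, zeta=3; 1 of them equals 3  yes
C10: alpha = 25 > 22, so we need eta ≤ 19; but eta = 20 > 19  no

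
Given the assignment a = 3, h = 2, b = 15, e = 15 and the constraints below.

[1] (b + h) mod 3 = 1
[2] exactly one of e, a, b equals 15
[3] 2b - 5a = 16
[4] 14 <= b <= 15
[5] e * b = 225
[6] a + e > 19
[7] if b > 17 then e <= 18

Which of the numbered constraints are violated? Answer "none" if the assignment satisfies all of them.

[1] b + h = 17; 17 mod 3 = 2, not 1  false
[2] e=15, a=3, b=15; 2 of them equal 15, not exactly one  false
[3] 2b - 5a = 2(15) - 5(3) = 15, not 16  false
[4] b = 15 lies in [14, 15]  true
[5] e * b = 15 * 15 = 225  true
[6] a + e = 3 + 15 = 18; 18 ≤ 19, bound 19 not met  false
[7] b = 15, not > 17; antecedent false, conditional vacuously true  true

The assignment fails constraints 1, 2, 3, 6.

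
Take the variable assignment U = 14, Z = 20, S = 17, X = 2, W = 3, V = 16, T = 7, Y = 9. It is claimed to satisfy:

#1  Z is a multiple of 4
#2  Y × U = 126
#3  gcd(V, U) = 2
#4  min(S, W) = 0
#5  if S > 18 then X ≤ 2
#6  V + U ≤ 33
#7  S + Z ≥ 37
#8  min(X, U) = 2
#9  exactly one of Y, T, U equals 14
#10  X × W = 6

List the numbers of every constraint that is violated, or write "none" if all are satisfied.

#1 20 / 4 = 5, so 4 divides 20  ✓
#2 Y × U = 9 × 14 = 126  ✓
#3 gcd(16, 14) = 2  ✓
#4 min(17, 3) = 3, not 0  ✗
#5 S = 17, not > 18; antecedent false, conditional vacuously true  ✓
#6 V + U = 16 + 14 = 30; 30 ≤ 33  ✓
#7 S + Z = 17 + 20 = 37; 37 ≥ 37  ✓
#8 min(2, 14) = 2  ✓
#9 Y=9, T=7, U=14; 1 of them equals 14  ✓
#10 X × W = 2 × 3 = 6  ✓

No — constraint 4 is not satisfied.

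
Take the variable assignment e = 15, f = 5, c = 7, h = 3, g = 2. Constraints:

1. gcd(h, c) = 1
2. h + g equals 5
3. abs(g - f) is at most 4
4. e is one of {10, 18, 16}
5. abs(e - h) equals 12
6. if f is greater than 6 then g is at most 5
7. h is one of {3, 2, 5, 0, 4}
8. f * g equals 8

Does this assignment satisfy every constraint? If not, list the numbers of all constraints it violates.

Violated: 4 and 8.

1. gcd(3, 7) = 1 — holds.
2. h + g = 3 + 2 = 5 — holds.
3. abs(2 - 5) = 3; 3 ≤ 4 — holds.
4. e = 15 is not in {10, 18, 16} — fails.
5. abs(15 - 3) = 12 — holds.
6. f = 5, not > 6; antecedent false, conditional vacuously true — holds.
7. h = 3 is in {3, 2, 5, 0, 4} — holds.
8. f * g = 5 * 2 = 10, not 8 — fails.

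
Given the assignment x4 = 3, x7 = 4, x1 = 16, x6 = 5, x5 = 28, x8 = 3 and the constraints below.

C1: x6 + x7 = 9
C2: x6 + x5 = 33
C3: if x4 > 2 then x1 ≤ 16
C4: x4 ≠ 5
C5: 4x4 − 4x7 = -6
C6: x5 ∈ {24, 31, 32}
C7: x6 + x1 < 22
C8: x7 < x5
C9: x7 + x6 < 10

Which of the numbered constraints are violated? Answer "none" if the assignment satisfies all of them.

No — constraints 5 and 6 are not satisfied.

C1: x6 + x7 = 5 + 4 = 9 — OK.
C2: x6 + x5 = 5 + 28 = 33 — OK.
C3: x4 = 3 > 2, so we need x1 ≤ 16; x1 = 16 ≤ 16 — OK.
C4: x4 = 3, and 3 ≠ 5 — OK.
C5: 4x4 − 4x7 = 4(3) − 4(4) = -4, not -6 — violated.
C6: x5 = 28 is not in {24, 31, 32} — violated.
C7: x6 + x1 = 5 + 16 = 21; 21 < 22 — OK.
C8: x7 = 4, x5 = 28; 4 < 28 — OK.
C9: x7 + x6 = 4 + 5 = 9; 9 < 10 — OK.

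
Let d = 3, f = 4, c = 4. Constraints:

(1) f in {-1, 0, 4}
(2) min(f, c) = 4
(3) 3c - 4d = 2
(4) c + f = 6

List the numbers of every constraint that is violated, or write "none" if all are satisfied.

Constraints 3, 4 are violated.

(1) f = 4 is in {-1, 0, 4} — holds.
(2) min(4, 4) = 4 — holds.
(3) 3c - 4d = 3(4) - 4(3) = 0, not 2 — does not hold.
(4) c + f = 4 + 4 = 8, not 6 — does not hold.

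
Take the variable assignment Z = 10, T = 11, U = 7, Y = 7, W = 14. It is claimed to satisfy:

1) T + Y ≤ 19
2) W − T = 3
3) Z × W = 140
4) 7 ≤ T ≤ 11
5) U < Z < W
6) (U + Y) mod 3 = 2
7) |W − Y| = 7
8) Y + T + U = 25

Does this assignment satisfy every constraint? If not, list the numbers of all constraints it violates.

1) T + Y = 11 + 7 = 18; 18 ≤ 19 — OK.
2) W − T = 14 − 11 = 3 — OK.
3) Z × W = 10 × 14 = 140 — OK.
4) T = 11 lies in [7, 11] — OK.
5) values 7 < 10 < 14 — OK.
6) U + Y = 14; 14 mod 3 = 2 — OK.
7) |14 − 7| = 7 — OK.
8) Y + T + U = 7 + 11 + 7 = 25 — OK.

The assignment satisfies every constraint.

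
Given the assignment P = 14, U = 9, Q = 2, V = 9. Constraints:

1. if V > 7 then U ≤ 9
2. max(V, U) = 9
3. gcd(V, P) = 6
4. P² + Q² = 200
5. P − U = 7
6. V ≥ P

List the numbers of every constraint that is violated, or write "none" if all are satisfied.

1. V = 9 > 7, so we need U ≤ 9; U = 9 ≤ 9 — holds.
2. max(9, 9) = 9 — holds.
3. gcd(9, 14) = 1, not 6 — does not hold.
4. P² + Q² = 14² + 2² = 196 + 4 = 200 — holds.
5. P − U = 14 − 9 = 5, not 7 — does not hold.
6. V = 9, P = 14; 9 < 14 (want ≥) — does not hold.

Violated: 3, 5, and 6.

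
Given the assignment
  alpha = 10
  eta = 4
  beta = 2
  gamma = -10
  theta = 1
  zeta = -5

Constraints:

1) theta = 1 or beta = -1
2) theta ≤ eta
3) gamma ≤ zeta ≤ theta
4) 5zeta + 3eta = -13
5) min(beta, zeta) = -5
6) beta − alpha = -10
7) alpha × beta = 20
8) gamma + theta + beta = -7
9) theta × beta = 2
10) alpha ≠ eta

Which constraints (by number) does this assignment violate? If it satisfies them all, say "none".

Constraint 6 does not hold.

1) theta = 1 = 1 (first disjunct) — holds.
2) theta = 1, eta = 4; 1 ≤ 4 — holds.
3) values -10 ≤ -5 ≤ 1 — holds.
4) 5zeta + 3eta = 5(-5) + 3(4) = -13 — holds.
5) min(2, -5) = -5 — holds.
6) beta − alpha = 2 − 10 = -8, not -10 — does not hold.
7) alpha × beta = 10 × 2 = 20 — holds.
8) gamma + theta + beta = -10 + 1 + 2 = -7 — holds.
9) theta × beta = 1 × 2 = 2 — holds.
10) alpha = 10, eta = 4; distinct — holds.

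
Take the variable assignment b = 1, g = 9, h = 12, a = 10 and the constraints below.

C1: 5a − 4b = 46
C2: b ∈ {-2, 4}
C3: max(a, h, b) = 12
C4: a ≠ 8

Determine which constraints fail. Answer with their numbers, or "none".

Violated: 2.

C1: 5a − 4b = 5(10) − 4(1) = 46 — OK.
C2: b = 1 is not in {-2, 4} — violated.
C3: max(10, 12, 1) = 12 — OK.
C4: a = 10, and 10 ≠ 8 — OK.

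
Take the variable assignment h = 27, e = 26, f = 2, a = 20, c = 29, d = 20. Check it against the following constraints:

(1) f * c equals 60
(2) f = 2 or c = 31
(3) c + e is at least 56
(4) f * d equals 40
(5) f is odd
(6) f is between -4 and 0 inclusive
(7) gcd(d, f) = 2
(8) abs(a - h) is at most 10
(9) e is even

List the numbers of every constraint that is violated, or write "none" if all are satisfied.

(1) f * c = 2 * 29 = 58, not 60 — does not hold.
(2) f = 2 = 2 (first disjunct) — holds.
(3) c + e = 29 + 26 = 55; 55 < 56, bound 56 not met — does not hold.
(4) f * d = 2 * 20 = 40 — holds.
(5) f = 2 is even — does not hold.
(6) f = 2 is outside [-4, 0] — does not hold.
(7) gcd(20, 2) = 2 — holds.
(8) abs(20 - 27) = 7; 7 ≤ 10 — holds.
(9) e = 26 is even — holds.

No — constraints 1, 3, 5, and 6 are not satisfied.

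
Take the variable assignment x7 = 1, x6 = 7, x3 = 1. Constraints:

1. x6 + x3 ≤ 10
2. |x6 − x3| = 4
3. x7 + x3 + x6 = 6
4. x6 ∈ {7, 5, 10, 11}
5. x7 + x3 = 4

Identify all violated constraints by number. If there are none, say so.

1. x6 + x3 = 7 + 1 = 8; 8 ≤ 10  ✔
2. |7 − 1| = 6, not 4  ✘
3. x7 + x3 + x6 = 1 + 1 + 7 = 9, not 6  ✘
4. x6 = 7 is in {7, 5, 10, 11}  ✔
5. x7 + x3 = 1 + 1 = 2, not 4  ✘

Constraints 2, 3, and 5 do not hold.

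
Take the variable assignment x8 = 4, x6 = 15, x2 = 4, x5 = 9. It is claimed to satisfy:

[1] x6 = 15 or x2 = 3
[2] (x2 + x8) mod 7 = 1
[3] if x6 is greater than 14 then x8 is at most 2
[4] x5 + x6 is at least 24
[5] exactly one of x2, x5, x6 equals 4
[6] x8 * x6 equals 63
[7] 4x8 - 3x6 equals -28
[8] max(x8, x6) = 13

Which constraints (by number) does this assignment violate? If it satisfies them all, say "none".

[1] x6 = 15 = 15 (first disjunct) — holds.
[2] x2 + x8 = 8; 8 mod 7 = 1 — holds.
[3] x6 = 15 > 14, so we need x8 ≤ 2; but x8 = 4 > 2 — fails.
[4] x5 + x6 = 9 + 15 = 24; 24 ≥ 24 — holds.
[5] x2=4, x5=9, x6=15; 1 of them equals 4 — holds.
[6] x8 * x6 = 4 * 15 = 60, not 63 — fails.
[7] 4x8 - 3x6 = 4(4) - 3(15) = -29, not -28 — fails.
[8] max(4, 15) = 15, not 13 — fails.

No — constraints 3, 6, 7, and 8 are not satisfied.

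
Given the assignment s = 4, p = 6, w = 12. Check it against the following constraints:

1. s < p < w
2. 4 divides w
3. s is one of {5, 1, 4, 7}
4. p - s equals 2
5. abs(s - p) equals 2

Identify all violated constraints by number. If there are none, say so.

No violations.

1. values 4 < 6 < 12 — holds.
2. 12 / 4 = 3, so 4 divides 12 — holds.
3. s = 4 is in {5, 1, 4, 7} — holds.
4. p - s = 6 - 4 = 2 — holds.
5. abs(4 - 6) = 2 — holds.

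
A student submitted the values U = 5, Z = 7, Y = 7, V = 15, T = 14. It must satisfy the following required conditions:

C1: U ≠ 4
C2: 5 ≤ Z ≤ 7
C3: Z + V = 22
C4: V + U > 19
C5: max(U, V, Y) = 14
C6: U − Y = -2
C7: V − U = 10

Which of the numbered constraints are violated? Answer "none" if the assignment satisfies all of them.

C1: U = 5, and 5 ≠ 4  holds
C2: Z = 7 lies in [5, 7]  holds
C3: Z + V = 7 + 15 = 22  holds
C4: V + U = 15 + 5 = 20; 20 > 19  holds
C5: max(5, 15, 7) = 15, not 14  fails
C6: U − Y = 5 − 7 = -2  holds
C7: V − U = 15 − 5 = 10  holds

Violated: 5.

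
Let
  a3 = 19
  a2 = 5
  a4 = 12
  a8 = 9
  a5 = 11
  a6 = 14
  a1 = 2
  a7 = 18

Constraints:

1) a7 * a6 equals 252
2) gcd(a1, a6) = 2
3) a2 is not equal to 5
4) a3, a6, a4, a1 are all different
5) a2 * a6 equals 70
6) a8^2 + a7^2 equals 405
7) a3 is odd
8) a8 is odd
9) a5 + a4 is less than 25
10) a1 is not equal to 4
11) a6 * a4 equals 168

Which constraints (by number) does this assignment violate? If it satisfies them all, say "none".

Constraint 3 is violated.

1) a7 * a6 = 18 * 14 = 252  yes
2) gcd(2, 14) = 2  yes
3) a2 = 5, but 5 is required to differ  no
4) values 19, 14, 12, 2 are pairwise distinct  yes
5) a2 * a6 = 5 * 14 = 70  yes
6) a8^2 + a7^2 = 9^2 + 18^2 = 81 + 324 = 405  yes
7) a3 = 19 is odd  yes
8) a8 = 9 is odd  yes
9) a5 + a4 = 11 + 12 = 23; 23 < 25  yes
10) a1 = 2, and 2 ≠ 4  yes
11) a6 * a4 = 14 * 12 = 168  yes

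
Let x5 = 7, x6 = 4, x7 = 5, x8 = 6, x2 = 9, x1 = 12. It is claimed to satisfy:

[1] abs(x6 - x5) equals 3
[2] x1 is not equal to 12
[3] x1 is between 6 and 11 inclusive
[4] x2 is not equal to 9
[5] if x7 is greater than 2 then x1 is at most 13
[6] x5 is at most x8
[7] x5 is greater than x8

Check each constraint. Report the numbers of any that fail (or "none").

[1] abs(4 - 7) = 3  true
[2] x1 = 12, but 12 is required to differ  false
[3] x1 = 12 is outside [6, 11]  false
[4] x2 = 9, but 9 is required to differ  false
[5] x7 = 5 > 2, so we need x1 ≤ 13; x1 = 12 ≤ 13  true
[6] x5 = 7, x8 = 6; 7 > 6 (want ≤)  false
[7] x5 = 7, x8 = 6; 7 > 6  true

The assignment fails constraints 2, 3, 4, and 6.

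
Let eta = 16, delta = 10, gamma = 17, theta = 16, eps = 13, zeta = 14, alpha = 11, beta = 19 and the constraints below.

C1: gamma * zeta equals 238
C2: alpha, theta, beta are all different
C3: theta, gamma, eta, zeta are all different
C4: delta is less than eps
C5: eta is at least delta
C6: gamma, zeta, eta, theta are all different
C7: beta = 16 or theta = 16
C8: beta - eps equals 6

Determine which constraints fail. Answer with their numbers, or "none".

Violated: 3 and 6.

C1: gamma * zeta = 17 * 14 = 238  true
C2: values 11, 16, 19 are pairwise distinct  true
C3: theta = eta = 16, not all different  false
C4: delta = 10, eps = 13; 10 < 13  true
C5: eta = 16, delta = 10; 16 ≥ 10  true
C6: eta = theta = 16, not all different  false
C7: beta = 19 ≠ 16, but theta = 16 = 16 (second disjunct)  true
C8: beta - eps = 19 - 13 = 6  true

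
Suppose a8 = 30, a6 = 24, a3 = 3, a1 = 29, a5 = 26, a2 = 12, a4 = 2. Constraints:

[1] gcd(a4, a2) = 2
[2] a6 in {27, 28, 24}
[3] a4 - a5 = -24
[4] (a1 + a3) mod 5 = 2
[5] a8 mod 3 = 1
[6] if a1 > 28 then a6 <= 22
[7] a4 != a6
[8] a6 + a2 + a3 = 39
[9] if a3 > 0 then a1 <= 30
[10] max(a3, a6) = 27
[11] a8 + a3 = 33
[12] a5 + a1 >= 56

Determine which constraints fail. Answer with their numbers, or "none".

Constraints 5, 6, 10, and 12 are violated.

[1] gcd(2, 12) = 2 — holds.
[2] a6 = 24 is in {27, 28, 24} — holds.
[3] a4 - a5 = 2 - 26 = -24 — holds.
[4] a1 + a3 = 32; 32 mod 5 = 2 — holds.
[5] 30 mod 3 = 0, not 1 — fails.
[6] a1 = 29 > 28, so we need a6 ≤ 22; but a6 = 24 > 22 — fails.
[7] a4 = 2, a6 = 24; distinct — holds.
[8] a6 + a2 + a3 = 24 + 12 + 3 = 39 — holds.
[9] a3 = 3 > 0, so we need a1 ≤ 30; a1 = 29 ≤ 30 — holds.
[10] max(3, 24) = 24, not 27 — fails.
[11] a8 + a3 = 30 + 3 = 33 — holds.
[12] a5 + a1 = 26 + 29 = 55; 55 < 56, bound 56 not met — fails.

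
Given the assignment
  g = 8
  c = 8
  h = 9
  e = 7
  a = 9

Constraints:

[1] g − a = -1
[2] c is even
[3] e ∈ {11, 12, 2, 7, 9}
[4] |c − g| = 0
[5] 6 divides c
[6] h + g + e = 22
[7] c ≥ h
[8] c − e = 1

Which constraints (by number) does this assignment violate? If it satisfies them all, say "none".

Constraints 5, 6, and 7 do not hold.

[1] g − a = 8 − 9 = -1 — satisfied.
[2] c = 8 is even — satisfied.
[3] e = 7 is in {11, 12, 2, 7, 9} — satisfied.
[4] |8 − 8| = 0 — satisfied.
[5] 8 = 6×1 + 2, so 6 does not divide 8 — violated.
[6] h + g + e = 9 + 8 + 7 = 24, not 22 — violated.
[7] c = 8, h = 9; 8 < 9 (want ≥) — violated.
[8] c − e = 8 − 7 = 1 — satisfied.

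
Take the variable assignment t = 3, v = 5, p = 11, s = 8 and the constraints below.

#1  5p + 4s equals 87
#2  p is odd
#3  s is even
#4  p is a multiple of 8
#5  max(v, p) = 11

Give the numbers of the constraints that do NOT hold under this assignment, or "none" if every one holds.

#1 5p + 4s = 5(11) + 4(8) = 87  true
#2 p = 11 is odd  true
#3 s = 8 is even  true
#4 11 = 8*1 + 3, so 8 does not divide 11  false
#5 max(5, 11) = 11  true

Constraint 4 does not hold.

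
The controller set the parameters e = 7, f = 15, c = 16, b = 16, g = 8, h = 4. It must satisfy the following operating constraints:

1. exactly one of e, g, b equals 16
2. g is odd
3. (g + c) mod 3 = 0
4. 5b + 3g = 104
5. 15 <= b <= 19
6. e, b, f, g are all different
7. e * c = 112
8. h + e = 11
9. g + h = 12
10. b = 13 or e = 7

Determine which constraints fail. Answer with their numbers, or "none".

1. e=7, g=8, b=16; 1 of them equals 16 — OK.
2. g = 8 is even — violated.
3. g + c = 24; 24 mod 3 = 0 — OK.
4. 5b + 3g = 5(16) + 3(8) = 104 — OK.
5. b = 16 lies in [15, 19] — OK.
6. values 7, 16, 15, 8 are pairwise distinct — OK.
7. e * c = 7 * 16 = 112 — OK.
8. h + e = 4 + 7 = 11 — OK.
9. g + h = 8 + 4 = 12 — OK.
10. b = 16 ≠ 13, but e = 7 = 7 (second disjunct) — OK.

No — constraint 2 is not satisfied.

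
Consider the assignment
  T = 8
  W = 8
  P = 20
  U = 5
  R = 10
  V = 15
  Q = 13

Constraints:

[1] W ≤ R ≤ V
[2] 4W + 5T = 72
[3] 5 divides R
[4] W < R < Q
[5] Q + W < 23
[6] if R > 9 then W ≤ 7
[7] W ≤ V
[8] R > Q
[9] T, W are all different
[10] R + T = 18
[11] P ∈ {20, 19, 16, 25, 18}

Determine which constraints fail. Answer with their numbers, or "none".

[1] values 8 ≤ 10 ≤ 15 — holds.
[2] 4W + 5T = 4(8) + 5(8) = 72 — holds.
[3] 10 / 5 = 2, so 5 divides 10 — holds.
[4] values 8 < 10 < 13 — holds.
[5] Q + W = 13 + 8 = 21; 21 < 23 — holds.
[6] R = 10 > 9, so we need W ≤ 7; but W = 8 > 7 — fails.
[7] W = 8, V = 15; 8 ≤ 15 — holds.
[8] R = 10, Q = 13; 10 ≤ 13 (want >) — fails.
[9] T = W = 8, not all different — fails.
[10] R + T = 10 + 8 = 18 — holds.
[11] P = 20 is in {20, 19, 16, 25, 18} — holds.

Constraints 6, 8, and 9 do not hold.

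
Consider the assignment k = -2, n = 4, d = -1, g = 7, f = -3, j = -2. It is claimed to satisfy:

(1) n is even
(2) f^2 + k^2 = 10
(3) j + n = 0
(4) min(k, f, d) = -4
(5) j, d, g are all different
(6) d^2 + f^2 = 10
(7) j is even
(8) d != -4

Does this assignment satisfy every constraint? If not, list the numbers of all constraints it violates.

(1) n = 4 is even  holds
(2) f^2 + k^2 = (-3)^2 + (-2)^2 = 9 + 4 = 13, not 10  fails
(3) j + n = -2 + 4 = 2, not 0  fails
(4) min(-2, -3, -1) = -3, not -4  fails
(5) values -2, -1, 7 are pairwise distinct  holds
(6) d^2 + f^2 = (-1)^2 + (-3)^2 = 1 + 9 = 10  holds
(7) j = -2 is even  holds
(8) d = -1, and -1 ≠ -4  holds

No — constraints 2, 3, 4 are not satisfied.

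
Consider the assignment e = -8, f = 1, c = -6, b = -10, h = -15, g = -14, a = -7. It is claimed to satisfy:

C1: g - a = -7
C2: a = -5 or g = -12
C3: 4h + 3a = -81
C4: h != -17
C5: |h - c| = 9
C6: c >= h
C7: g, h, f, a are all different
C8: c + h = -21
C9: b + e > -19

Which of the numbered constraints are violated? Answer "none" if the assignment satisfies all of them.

Constraint 2 does not hold.

C1: g - a = -14 - (-7) = -7  ✔
C2: a = -7 ≠ -5 and g = -14 ≠ -12; both disjuncts false  ✘
C3: 4h + 3a = 4(-15) + 3(-7) = -81  ✔
C4: h = -15, and -15 ≠ -17  ✔
C5: |-15 - (-6)| = 9  ✔
C6: c = -6, h = -15; -6 ≥ -15  ✔
C7: values -14, -15, 1, -7 are pairwise distinct  ✔
C8: c + h = -6 + (-15) = -21  ✔
C9: b + e = -10 + (-8) = -18; -18 > -19  ✔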